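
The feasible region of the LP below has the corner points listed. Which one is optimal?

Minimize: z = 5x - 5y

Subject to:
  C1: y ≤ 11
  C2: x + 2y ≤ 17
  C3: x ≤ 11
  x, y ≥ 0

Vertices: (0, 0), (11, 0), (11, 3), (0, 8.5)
Evaluating z = 5x - 5y at each vertex:
  (0, 0): z = 0
  (11, 0): z = 55
  (11, 3): z = 40
  (0, 8.5): z = -42.5

The smallest value is z = -42.5, attained at (0, 8.5).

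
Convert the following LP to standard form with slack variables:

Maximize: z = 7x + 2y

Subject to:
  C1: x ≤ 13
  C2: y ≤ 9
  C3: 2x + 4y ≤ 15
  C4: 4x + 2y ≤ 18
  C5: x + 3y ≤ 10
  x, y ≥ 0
max z = 7x + 2y

s.t.
  x + s1 = 13
  y + s2 = 9
  2x + 4y + s3 = 15
  4x + 2y + s4 = 18
  x + 3y + s5 = 10
  x, y, s1, s2, s3, s4, s5 ≥ 0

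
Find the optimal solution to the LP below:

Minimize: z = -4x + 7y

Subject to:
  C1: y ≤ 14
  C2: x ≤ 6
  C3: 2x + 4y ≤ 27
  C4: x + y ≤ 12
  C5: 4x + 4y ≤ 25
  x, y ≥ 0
x = 6, y = 0, z = -24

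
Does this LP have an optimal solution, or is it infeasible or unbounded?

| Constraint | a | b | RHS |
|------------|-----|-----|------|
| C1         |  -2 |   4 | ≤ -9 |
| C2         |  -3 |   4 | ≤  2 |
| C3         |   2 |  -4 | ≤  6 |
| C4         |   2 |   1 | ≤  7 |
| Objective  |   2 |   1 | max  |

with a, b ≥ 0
C3 requires 2a - 4b ≤ 6, while C1 (-2a + 4b ≤ -9) is equivalent to 2a - 4b ≥ 9. Together they would need 9 ≤ 2a - 4b ≤ 6, which is impossible since 9 > 6. No point satisfies all constraints.

Infeasible — the constraint set is empty.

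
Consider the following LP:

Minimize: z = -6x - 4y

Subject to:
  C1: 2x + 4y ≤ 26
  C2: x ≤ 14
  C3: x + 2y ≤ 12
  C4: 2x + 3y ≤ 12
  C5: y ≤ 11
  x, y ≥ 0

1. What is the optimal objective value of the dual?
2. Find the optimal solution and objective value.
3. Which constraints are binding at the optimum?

1. -36 (by strong duality, equal to the primal optimum)
2. x = 6, y = 0, z = -36
3. C4, y ≥ 0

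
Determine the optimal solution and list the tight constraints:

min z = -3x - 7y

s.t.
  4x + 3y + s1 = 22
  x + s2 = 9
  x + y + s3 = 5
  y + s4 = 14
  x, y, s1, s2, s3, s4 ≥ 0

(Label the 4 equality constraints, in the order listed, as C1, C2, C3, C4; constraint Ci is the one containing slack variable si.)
Optimal: x = 0, y = 5
Binding: C3, x ≥ 0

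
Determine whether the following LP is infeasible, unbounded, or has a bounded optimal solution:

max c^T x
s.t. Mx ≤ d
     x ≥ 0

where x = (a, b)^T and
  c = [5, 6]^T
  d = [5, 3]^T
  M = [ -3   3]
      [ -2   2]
Feasible point: (0, 0) satisfies every constraint, so the LP is feasible.
Direction d = (1, 0): for each constraint row a, a·d ≤ 0 —
  (-3)(1) + (3)(0) = -3 ≤ 0
  (-2)(1) + (2)(0) = -2 ≤ 0
and d ≥ 0, so (0, 0) + t·d stays feasible for every t ≥ 0. Along this ray z = 5a + 6b changes by 5 per unit t, so z → +∞.

The LP is unbounded; z can be made arbitrarily large.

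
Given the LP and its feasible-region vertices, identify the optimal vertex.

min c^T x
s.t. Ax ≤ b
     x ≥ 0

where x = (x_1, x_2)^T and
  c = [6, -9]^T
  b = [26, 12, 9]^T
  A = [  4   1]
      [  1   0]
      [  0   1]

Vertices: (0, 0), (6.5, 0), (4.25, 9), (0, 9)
Evaluating z = 6x_1 - 9x_2 at each vertex:
  (0, 0): z = 0
  (6.5, 0): z = 39
  (4.25, 9): z = -55.5
  (0, 9): z = -81

The smallest value is z = -81, attained at (0, 9).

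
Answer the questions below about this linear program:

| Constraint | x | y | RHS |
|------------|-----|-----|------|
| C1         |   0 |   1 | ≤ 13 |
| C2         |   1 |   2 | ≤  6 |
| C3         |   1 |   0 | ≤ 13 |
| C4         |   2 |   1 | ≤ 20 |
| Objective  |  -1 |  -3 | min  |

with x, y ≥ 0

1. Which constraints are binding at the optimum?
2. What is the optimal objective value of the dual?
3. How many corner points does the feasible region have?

1. C2, x ≥ 0
2. -9 (by strong duality, equal to the primal optimum)
3. 3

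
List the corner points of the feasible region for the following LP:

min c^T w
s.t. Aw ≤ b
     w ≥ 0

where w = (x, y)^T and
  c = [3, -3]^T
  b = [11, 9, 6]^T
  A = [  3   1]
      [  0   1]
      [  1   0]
Each vertex is the intersection of two constraint boundaries that also satisfies all remaining constraints:
  x = 0 and y = 0 → (0, 0)
  3x + y = 11 and y = 0 → (3.667, 0)
  3x + y = 11 and y = 9 → (0.6667, 9)
  y = 9 and x = 0 → (0, 9)

Vertices: (0, 0), (3.667, 0), (0.6667, 9), (0, 9)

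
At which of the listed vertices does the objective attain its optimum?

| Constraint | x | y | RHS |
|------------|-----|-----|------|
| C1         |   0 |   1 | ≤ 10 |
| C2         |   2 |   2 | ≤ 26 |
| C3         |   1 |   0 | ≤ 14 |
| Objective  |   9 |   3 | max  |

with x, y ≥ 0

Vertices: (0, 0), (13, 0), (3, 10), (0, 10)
(13, 0) with z = 117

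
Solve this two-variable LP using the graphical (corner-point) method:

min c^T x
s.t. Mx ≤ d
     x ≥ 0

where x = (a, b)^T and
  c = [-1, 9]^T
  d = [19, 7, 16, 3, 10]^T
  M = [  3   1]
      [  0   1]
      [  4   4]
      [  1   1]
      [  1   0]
Each vertex is the intersection of two constraint boundaries that also satisfies all remaining constraints:
  a = 0 and b = 0 → (0, 0)
  a + b = 3 and b = 0 → (3, 0)
  a + b = 3 and a = 0 → (0, 3)

Evaluating z = -a + 9b at each vertex:
  (0, 0): z = 0
  (3, 0): z = -3
  (0, 3): z = 27

The minimum is at (3, 0) with z = -3.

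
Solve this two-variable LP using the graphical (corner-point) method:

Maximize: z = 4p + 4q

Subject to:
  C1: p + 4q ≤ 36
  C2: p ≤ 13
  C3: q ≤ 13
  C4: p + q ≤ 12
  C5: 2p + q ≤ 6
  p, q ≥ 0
Each vertex is the intersection of two constraint boundaries that also satisfies all remaining constraints:
  p = 0 and q = 0 → (0, 0)
  2p + q = 6 and q = 0 → (3, 0)
  2p + q = 6 and p = 0 → (0, 6)

Evaluating z = 4p + 4q at each vertex:
  (0, 0): z = 0
  (3, 0): z = 12
  (0, 6): z = 24

The maximum is at (0, 6) with z = 24.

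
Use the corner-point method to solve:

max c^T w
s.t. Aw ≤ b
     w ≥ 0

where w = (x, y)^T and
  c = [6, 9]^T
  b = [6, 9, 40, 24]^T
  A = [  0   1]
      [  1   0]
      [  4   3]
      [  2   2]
Each vertex is the intersection of two constraint boundaries that also satisfies all remaining constraints:
  x = 0 and y = 0 → (0, 0)
  x = 9 and y = 0 → (9, 0)
  x = 9 and 4x + 3y = 40 → (9, 1.333)
  y = 6 and 4x + 3y = 40 → (5.5, 6)
  y = 6 and x = 0 → (0, 6)

Evaluating z = 6x + 9y at each vertex:
  (0, 0): z = 0
  (9, 0): z = 54
  (9, 1.333): z = 66
  (5.5, 6): z = 87
  (0, 6): z = 54

The maximum is at (5.5, 6) with z = 87.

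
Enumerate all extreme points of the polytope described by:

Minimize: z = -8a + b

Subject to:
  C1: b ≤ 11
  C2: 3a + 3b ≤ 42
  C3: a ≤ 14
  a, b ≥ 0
Each vertex is the intersection of two constraint boundaries that also satisfies all remaining constraints:
  a = 0 and b = 0 → (0, 0)
  3a + 3b = 42 and a = 14 → (14, 0)
  b = 11 and 3a + 3b = 42 → (3, 11)
  b = 11 and a = 0 → (0, 11)

Vertices: (0, 0), (14, 0), (3, 11), (0, 11)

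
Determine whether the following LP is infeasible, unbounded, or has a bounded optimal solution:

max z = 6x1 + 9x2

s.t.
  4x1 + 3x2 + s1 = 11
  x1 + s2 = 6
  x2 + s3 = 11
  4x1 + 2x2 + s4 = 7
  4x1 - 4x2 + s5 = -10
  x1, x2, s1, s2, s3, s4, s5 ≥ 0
The point (0, 3.5) satisfies every constraint, so the LP is feasible; the constraints give x1 ≤ 6 and x2 ≤ 11, which with x1, x2 ≥ 0 keep the feasible region inside a bounded box. A feasible, bounded LP attains a finite optimum at a vertex.

Feasible with finite optimum z* = 31.5 at (0, 3.5).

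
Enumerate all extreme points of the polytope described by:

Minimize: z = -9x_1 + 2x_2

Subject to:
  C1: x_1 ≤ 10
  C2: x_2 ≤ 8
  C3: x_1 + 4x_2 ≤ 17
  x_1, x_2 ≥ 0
Each vertex is the intersection of two constraint boundaries that also satisfies all remaining constraints:
  x_1 = 0 and x_2 = 0 → (0, 0)
  x_1 = 10 and x_2 = 0 → (10, 0)
  x_1 = 10 and x_1 + 4x_2 = 17 → (10, 1.75)
  x_1 + 4x_2 = 17 and x_1 = 0 → (0, 4.25)

Vertices: (0, 0), (10, 0), (10, 1.75), (0, 4.25)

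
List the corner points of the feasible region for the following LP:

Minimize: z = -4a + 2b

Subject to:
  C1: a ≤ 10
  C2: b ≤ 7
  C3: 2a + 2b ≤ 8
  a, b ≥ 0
Each vertex is the intersection of two constraint boundaries that also satisfies all remaining constraints:
  a = 0 and b = 0 → (0, 0)
  2a + 2b = 8 and b = 0 → (4, 0)
  2a + 2b = 8 and a = 0 → (0, 4)

Vertices: (0, 0), (4, 0), (0, 4)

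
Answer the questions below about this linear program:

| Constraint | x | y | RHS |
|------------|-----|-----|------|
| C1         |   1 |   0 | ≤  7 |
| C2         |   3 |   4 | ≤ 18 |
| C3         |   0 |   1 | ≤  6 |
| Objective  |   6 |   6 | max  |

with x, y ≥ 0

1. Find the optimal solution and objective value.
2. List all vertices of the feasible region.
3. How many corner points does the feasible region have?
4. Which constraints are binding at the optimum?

1. x = 6, y = 0, z = 36
2. (0, 0), (6, 0), (0, 4.5)
3. 3
4. C2, y ≥ 0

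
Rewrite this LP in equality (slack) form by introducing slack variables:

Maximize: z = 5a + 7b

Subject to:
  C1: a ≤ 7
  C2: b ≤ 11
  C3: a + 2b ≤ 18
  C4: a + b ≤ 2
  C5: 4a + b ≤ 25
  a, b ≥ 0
max z = 5a + 7b

s.t.
  a + s1 = 7
  b + s2 = 11
  a + 2b + s3 = 18
  a + b + s4 = 2
  4a + b + s5 = 25
  a, b, s1, s2, s3, s4, s5 ≥ 0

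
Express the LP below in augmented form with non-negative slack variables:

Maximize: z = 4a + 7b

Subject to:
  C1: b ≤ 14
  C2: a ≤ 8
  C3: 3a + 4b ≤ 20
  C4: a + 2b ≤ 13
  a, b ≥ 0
max z = 4a + 7b

s.t.
  b + s1 = 14
  a + s2 = 8
  3a + 4b + s3 = 20
  a + 2b + s4 = 13
  a, b, s1, s2, s3, s4 ≥ 0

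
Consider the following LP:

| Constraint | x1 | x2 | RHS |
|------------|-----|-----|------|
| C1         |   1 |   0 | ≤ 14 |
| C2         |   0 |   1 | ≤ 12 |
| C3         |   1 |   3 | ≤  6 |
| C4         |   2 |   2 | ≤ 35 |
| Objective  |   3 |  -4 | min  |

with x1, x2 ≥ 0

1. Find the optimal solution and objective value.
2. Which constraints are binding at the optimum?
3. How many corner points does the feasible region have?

1. x1 = 0, x2 = 2, z = -8
2. C3, x1 ≥ 0
3. 3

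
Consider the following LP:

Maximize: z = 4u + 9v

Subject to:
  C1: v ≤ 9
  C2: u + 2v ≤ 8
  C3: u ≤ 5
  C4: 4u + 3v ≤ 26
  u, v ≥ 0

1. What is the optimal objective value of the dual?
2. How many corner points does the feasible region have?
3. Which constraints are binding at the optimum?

1. 36 (by strong duality, equal to the primal optimum)
2. 4
3. C2, u ≥ 0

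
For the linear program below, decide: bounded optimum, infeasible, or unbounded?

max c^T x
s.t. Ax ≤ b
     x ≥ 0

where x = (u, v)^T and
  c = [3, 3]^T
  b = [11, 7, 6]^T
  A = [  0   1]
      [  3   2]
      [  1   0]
The point (0, 3.5) satisfies every constraint, so the LP is feasible; the constraints give u ≤ 6 and v ≤ 11, which with u, v ≥ 0 keep the feasible region inside a bounded box. A feasible, bounded LP attains a finite optimum at a vertex.

Bounded optimum: z* = 10.5 at (0, 3.5).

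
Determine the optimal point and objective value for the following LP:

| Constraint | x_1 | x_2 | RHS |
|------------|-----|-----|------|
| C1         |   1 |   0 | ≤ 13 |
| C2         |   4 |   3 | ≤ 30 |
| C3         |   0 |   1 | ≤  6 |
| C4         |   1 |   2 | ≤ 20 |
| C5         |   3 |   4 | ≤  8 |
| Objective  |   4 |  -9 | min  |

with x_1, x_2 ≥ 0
Each vertex is the intersection of two constraint boundaries that also satisfies all remaining constraints:
  x_1 = 0 and x_2 = 0 → (0, 0)
  3x_1 + 4x_2 = 8 and x_2 = 0 → (2.667, 0)
  3x_1 + 4x_2 = 8 and x_1 = 0 → (0, 2)

Evaluating z = 4x_1 - 9x_2 at each vertex:
  (0, 0): z = 0
  (2.667, 0): z = 10.67
  (0, 2): z = -18

The minimum is at (0, 2) with z = -18.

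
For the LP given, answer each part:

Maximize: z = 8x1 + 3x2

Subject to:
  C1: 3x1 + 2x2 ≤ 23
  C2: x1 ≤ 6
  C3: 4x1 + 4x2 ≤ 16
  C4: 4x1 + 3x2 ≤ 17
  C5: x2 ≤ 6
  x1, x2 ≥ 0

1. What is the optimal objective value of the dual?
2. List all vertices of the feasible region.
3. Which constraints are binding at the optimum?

1. 32 (by strong duality, equal to the primal optimum)
2. (0, 0), (4, 0), (0, 4)
3. C3, x2 ≥ 0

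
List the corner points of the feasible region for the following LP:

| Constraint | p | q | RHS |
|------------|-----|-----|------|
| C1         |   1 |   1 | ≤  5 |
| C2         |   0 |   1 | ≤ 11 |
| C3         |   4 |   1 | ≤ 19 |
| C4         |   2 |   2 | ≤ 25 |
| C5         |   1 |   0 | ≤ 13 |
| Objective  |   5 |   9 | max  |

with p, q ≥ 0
Each vertex is the intersection of two constraint boundaries that also satisfies all remaining constraints:
  p = 0 and q = 0 → (0, 0)
  4p + q = 19 and q = 0 → (4.75, 0)
  p + q = 5 and 4p + q = 19 → (4.667, 0.3333)
  p + q = 5 and p = 0 → (0, 5)

Vertices: (0, 0), (4.75, 0), (4.667, 0.3333), (0, 5)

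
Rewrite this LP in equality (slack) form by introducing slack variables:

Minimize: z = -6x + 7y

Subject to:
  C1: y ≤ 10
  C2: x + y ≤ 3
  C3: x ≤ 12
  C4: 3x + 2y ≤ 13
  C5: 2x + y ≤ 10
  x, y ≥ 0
min z = -6x + 7y

s.t.
  y + s1 = 10
  x + y + s2 = 3
  x + s3 = 12
  3x + 2y + s4 = 13
  2x + y + s5 = 10
  x, y, s1, s2, s3, s4, s5 ≥ 0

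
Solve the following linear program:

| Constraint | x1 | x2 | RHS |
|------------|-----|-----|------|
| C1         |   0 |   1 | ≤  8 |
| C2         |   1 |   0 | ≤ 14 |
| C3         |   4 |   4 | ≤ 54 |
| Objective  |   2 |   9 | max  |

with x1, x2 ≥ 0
Each vertex is the intersection of two constraint boundaries that also satisfies all remaining constraints:
  x1 = 0 and x2 = 0 → (0, 0)
  4x1 + 4x2 = 54 and x2 = 0 → (13.5, 0)
  x2 = 8 and 4x1 + 4x2 = 54 → (5.5, 8)
  x2 = 8 and x1 = 0 → (0, 8)

Evaluating z = 2x1 + 9x2 at each vertex:
  (0, 0): z = 0
  (13.5, 0): z = 27
  (5.5, 8): z = 83
  (0, 8): z = 72

The maximum is at (5.5, 8) with z = 83.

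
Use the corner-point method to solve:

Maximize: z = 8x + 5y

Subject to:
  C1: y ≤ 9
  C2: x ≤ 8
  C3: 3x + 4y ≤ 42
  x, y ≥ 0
x = 8, y = 4.5, z = 86.5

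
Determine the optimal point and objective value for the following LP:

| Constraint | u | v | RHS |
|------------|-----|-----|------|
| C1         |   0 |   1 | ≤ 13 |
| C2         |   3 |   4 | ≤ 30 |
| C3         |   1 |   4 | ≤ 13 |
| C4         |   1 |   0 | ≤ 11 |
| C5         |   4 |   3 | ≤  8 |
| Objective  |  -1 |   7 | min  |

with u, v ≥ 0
Each vertex is the intersection of two constraint boundaries that also satisfies all remaining constraints:
  u = 0 and v = 0 → (0, 0)
  4u + 3v = 8 and v = 0 → (2, 0)
  4u + 3v = 8 and u = 0 → (0, 2.667)

Evaluating z = -u + 7v at each vertex:
  (0, 0): z = 0
  (2, 0): z = -2
  (0, 2.667): z = 18.67

The minimum is at (2, 0) with z = -2.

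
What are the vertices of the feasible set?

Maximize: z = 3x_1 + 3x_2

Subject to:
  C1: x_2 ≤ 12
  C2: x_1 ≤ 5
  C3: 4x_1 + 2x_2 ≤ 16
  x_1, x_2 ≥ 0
Each vertex is the intersection of two constraint boundaries that also satisfies all remaining constraints:
  x_1 = 0 and x_2 = 0 → (0, 0)
  4x_1 + 2x_2 = 16 and x_2 = 0 → (4, 0)
  4x_1 + 2x_2 = 16 and x_1 = 0 → (0, 8)

Vertices: (0, 0), (4, 0), (0, 8)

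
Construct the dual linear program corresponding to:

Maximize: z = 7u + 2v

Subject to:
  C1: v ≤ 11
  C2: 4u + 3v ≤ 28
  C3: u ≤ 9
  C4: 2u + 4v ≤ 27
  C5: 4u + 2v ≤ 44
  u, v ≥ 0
Minimize: z = 11y1 + 28y2 + 9y3 + 27y4 + 44y5

Subject to:
  C1: -4y2 - y3 - 2y4 - 4y5 ≤ -7
  C2: -y1 - 3y2 - 4y4 - 2y5 ≤ -2
  y1, y2, y3, y4, y5 ≥ 0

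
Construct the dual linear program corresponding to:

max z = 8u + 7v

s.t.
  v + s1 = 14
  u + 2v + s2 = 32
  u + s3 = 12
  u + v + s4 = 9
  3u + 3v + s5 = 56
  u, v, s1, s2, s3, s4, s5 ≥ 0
Minimize: z = 14y1 + 32y2 + 12y3 + 9y4 + 56y5

Subject to:
  C1: -y2 - y3 - y4 - 3y5 ≤ -8
  C2: -y1 - 2y2 - y4 - 3y5 ≤ -7
  y1, y2, y3, y4, y5 ≥ 0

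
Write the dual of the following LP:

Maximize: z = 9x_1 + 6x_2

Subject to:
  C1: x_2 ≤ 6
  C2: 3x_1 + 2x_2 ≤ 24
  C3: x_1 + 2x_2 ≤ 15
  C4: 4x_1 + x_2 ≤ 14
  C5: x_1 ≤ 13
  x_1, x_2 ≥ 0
Minimize: z = 6y1 + 24y2 + 15y3 + 14y4 + 13y5

Subject to:
  C1: -3y2 - y3 - 4y4 - y5 ≤ -9
  C2: -y1 - 2y2 - 2y3 - y4 ≤ -6
  y1, y2, y3, y4, y5 ≥ 0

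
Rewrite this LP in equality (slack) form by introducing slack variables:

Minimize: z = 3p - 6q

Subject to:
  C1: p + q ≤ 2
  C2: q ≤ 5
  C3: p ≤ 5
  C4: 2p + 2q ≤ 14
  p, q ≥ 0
min z = 3p - 6q

s.t.
  p + q + s1 = 2
  q + s2 = 5
  p + s3 = 5
  2p + 2q + s4 = 14
  p, q, s1, s2, s3, s4 ≥ 0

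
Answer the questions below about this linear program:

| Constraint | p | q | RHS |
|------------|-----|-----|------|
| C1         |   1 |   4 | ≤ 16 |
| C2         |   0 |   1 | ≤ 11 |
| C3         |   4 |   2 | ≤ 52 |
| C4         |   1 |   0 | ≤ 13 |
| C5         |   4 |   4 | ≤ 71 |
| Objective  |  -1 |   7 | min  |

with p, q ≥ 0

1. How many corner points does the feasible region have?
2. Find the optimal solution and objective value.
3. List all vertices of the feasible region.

1. 4
2. p = 13, q = 0, z = -13
3. (0, 0), (13, 0), (12.57, 0.8571), (0, 4)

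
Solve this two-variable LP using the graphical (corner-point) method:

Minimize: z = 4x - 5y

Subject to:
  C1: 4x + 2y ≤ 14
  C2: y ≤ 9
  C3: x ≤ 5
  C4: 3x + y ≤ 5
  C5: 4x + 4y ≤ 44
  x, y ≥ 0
x = 0, y = 5, z = -25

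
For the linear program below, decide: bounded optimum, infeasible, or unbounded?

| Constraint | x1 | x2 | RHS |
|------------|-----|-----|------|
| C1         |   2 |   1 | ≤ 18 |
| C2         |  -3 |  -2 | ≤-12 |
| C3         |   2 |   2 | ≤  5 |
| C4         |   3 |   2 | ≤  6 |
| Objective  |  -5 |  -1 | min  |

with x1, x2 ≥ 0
C4 requires 3x1 + 2x2 ≤ 6, while C2 (-3x1 - 2x2 ≤ -12) is equivalent to 3x1 + 2x2 ≥ 12. Together they would need 12 ≤ 3x1 + 2x2 ≤ 6, which is impossible since 12 > 6. No point satisfies all constraints.

Infeasible: no point satisfies all constraints simultaneously.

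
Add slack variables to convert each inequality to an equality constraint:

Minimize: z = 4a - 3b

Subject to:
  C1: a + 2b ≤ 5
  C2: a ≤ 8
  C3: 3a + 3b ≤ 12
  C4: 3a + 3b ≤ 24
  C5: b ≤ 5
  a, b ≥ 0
min z = 4a - 3b

s.t.
  a + 2b + s1 = 5
  a + s2 = 8
  3a + 3b + s3 = 12
  3a + 3b + s4 = 24
  b + s5 = 5
  a, b, s1, s2, s3, s4, s5 ≥ 0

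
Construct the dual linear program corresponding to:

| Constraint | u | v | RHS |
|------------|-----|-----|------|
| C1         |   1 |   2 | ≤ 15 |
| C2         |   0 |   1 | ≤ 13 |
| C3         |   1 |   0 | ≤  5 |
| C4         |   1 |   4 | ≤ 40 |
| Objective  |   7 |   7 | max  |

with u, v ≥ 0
Minimize: z = 15y1 + 13y2 + 5y3 + 40y4

Subject to:
  C1: -y1 - y3 - y4 ≤ -7
  C2: -2y1 - y2 - 4y4 ≤ -7
  y1, y2, y3, y4 ≥ 0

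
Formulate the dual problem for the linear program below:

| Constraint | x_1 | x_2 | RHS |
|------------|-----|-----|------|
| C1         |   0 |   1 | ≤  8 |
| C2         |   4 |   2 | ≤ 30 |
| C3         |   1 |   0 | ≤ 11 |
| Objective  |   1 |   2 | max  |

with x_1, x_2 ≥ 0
Minimize: z = 8y1 + 30y2 + 11y3

Subject to:
  C1: -4y2 - y3 ≤ -1
  C2: -y1 - 2y2 ≤ -2
  y1, y2, y3 ≥ 0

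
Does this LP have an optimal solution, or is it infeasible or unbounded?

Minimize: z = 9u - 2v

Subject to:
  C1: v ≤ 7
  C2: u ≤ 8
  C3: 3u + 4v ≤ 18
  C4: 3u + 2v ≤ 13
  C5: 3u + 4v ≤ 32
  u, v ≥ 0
The point (0, 4.5) satisfies every constraint, so the LP is feasible; the constraints give u ≤ 8 and v ≤ 7, which with u, v ≥ 0 keep the feasible region inside a bounded box. A feasible, bounded LP attains a finite optimum at a vertex.

Evaluating z = 9u - 2v at each vertex:
  (0, 0): z = 0
  (4.333, 0): z = 39
  (2.667, 2.5): z = 19
  (0, 4.5): z = -9

The LP has an optimal solution: (0, 4.5) with z = -9.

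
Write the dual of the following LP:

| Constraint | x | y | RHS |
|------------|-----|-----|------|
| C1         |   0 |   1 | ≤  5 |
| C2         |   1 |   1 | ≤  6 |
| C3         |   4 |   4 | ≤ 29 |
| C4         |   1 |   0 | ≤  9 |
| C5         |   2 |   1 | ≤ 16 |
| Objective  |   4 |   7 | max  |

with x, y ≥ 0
Minimize: z = 5y1 + 6y2 + 29y3 + 9y4 + 16y5

Subject to:
  C1: -y2 - 4y3 - y4 - 2y5 ≤ -4
  C2: -y1 - y2 - 4y3 - y5 ≤ -7
  y1, y2, y3, y4, y5 ≥ 0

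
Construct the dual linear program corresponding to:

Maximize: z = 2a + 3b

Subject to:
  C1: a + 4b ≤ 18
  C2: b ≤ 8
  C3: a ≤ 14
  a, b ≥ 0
Minimize: z = 18y1 + 8y2 + 14y3

Subject to:
  C1: -y1 - y3 ≤ -2
  C2: -4y1 - y2 ≤ -3
  y1, y2, y3 ≥ 0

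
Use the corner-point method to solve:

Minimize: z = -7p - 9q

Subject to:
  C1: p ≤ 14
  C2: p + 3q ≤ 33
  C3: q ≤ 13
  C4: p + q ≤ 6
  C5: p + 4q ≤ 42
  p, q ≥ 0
p = 0, q = 6, z = -54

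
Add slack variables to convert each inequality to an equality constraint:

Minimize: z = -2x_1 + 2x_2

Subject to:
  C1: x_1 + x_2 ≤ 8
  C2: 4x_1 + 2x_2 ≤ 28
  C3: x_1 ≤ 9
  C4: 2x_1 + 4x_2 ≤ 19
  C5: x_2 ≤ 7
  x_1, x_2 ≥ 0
min z = -2x_1 + 2x_2

s.t.
  x_1 + x_2 + s1 = 8
  4x_1 + 2x_2 + s2 = 28
  x_1 + s3 = 9
  2x_1 + 4x_2 + s4 = 19
  x_2 + s5 = 7
  x_1, x_2, s1, s2, s3, s4, s5 ≥ 0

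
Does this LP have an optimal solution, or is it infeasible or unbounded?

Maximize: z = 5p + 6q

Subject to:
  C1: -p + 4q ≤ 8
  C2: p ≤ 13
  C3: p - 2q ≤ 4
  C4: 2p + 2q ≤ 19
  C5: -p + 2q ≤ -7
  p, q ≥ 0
C3 requires p - 2q ≤ 4, while C5 (-p + 2q ≤ -7) is equivalent to p - 2q ≥ 7. Together they would need 7 ≤ p - 2q ≤ 4, which is impossible since 7 > 4. No point satisfies all constraints.

The feasible region is empty; the LP is infeasible.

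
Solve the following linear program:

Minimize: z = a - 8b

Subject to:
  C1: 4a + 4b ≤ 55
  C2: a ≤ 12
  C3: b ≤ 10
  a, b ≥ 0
a = 0, b = 10, z = -80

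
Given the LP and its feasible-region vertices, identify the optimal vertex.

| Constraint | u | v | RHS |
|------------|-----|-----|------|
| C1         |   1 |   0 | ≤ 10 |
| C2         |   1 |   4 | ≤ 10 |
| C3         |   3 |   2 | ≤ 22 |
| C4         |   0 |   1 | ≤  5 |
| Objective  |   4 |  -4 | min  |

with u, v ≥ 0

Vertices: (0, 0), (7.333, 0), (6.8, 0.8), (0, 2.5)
(0, 2.5) with z = -10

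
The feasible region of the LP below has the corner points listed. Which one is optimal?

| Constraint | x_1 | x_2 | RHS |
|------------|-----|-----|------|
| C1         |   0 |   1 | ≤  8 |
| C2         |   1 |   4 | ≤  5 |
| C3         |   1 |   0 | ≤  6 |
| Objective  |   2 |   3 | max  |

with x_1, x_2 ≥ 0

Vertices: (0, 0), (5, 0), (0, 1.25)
(5, 0) with z = 10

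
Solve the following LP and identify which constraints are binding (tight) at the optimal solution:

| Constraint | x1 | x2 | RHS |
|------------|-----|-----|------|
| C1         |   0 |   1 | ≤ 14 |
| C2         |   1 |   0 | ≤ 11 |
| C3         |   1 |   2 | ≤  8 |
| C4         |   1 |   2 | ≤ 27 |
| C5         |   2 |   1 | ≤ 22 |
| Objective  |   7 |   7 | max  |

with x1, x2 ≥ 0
Optimal: x1 = 8, x2 = 0
Binding: C3, x2 ≥ 0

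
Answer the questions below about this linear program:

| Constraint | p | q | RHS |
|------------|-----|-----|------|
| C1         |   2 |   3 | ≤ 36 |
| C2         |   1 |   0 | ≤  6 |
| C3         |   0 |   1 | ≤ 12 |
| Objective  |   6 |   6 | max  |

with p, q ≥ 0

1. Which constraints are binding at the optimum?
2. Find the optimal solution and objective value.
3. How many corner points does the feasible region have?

1. C1, C2
2. p = 6, q = 8, z = 84
3. 4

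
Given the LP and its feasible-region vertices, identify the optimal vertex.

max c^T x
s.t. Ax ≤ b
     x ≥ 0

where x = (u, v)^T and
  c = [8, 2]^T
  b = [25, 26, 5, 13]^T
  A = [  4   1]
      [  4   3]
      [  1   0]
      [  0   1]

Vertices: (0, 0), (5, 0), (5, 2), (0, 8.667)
(5, 2) with z = 44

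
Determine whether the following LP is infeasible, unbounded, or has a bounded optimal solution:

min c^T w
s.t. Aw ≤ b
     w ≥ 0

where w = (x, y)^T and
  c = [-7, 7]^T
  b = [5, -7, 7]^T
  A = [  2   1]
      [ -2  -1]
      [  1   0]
One constraint requires 2x + y ≤ 5, while the constraint -2x - y ≤ -7 is equivalent to 2x + y ≥ 7. Together they would need 7 ≤ 2x + y ≤ 5, which is impossible since 7 > 5. No point satisfies all constraints.

The feasible region is empty; the LP is infeasible.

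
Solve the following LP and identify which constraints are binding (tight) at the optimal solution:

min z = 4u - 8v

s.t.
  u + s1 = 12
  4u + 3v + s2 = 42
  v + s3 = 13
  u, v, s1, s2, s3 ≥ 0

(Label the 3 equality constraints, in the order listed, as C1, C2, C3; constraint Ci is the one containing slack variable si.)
Optimal: u = 0, v = 13
Slack at optimum:
  C1: slack = 12
  C2: slack = 3
  C3: slack = 0 (binding)
  u ≥ 0: u = 0 (binding)
  v ≥ 0: v = 13
Binding constraints: C3, u ≥ 0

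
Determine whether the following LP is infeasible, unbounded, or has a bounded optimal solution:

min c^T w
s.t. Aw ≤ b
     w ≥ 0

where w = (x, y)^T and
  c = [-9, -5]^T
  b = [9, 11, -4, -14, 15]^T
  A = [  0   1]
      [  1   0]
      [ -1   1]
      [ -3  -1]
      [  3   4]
The point (5, 0) satisfies every constraint, so the LP is feasible; the constraints give x ≤ 11 and y ≤ 9, which with x, y ≥ 0 keep the feasible region inside a bounded box. A feasible, bounded LP attains a finite optimum at a vertex.

The LP has an optimal solution: (5, 0) with z = -45.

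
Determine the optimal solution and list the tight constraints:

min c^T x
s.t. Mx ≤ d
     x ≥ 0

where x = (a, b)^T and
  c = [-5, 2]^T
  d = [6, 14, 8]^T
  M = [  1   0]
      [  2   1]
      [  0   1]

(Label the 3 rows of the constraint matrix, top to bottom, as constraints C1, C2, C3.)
Optimal: a = 6, b = 0
Slack at optimum:
  C1: slack = 0 (binding)
  C2: slack = 2
  C3: slack = 8
  a ≥ 0: a = 6
  b ≥ 0: b = 0 (binding)
Binding constraints: C1, b ≥ 0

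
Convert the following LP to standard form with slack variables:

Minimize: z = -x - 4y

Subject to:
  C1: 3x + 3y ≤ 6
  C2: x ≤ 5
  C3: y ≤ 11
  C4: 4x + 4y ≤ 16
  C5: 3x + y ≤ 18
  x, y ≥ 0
min z = -x - 4y

s.t.
  3x + 3y + s1 = 6
  x + s2 = 5
  y + s3 = 11
  4x + 4y + s4 = 16
  3x + y + s5 = 18
  x, y, s1, s2, s3, s4, s5 ≥ 0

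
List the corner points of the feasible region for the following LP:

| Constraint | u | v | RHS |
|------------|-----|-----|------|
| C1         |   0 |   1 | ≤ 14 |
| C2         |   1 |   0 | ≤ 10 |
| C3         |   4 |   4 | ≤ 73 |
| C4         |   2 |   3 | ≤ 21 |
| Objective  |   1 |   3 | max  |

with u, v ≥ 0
Each vertex is the intersection of two constraint boundaries that also satisfies all remaining constraints:
  u = 0 and v = 0 → (0, 0)
  u = 10 and v = 0 → (10, 0)
  u = 10 and 2u + 3v = 21 → (10, 0.3333)
  2u + 3v = 21 and u = 0 → (0, 7)

Vertices: (0, 0), (10, 0), (10, 0.3333), (0, 7)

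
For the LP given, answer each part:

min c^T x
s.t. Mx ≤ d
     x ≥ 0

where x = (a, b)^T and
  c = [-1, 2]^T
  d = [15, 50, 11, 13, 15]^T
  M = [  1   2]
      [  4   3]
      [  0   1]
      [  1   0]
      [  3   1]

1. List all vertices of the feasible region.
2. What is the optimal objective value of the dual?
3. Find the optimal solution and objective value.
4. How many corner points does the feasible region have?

1. (0, 0), (5, 0), (3, 6), (0, 7.5)
2. -5 (by strong duality, equal to the primal optimum)
3. a = 5, b = 0, z = -5
4. 4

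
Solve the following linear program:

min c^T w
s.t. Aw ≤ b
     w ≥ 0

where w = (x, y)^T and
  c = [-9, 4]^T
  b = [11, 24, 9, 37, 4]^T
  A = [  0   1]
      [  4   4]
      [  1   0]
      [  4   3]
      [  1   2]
Each vertex is the intersection of two constraint boundaries that also satisfies all remaining constraints:
  x = 0 and y = 0 → (0, 0)
  x + 2y = 4 and y = 0 → (4, 0)
  x + 2y = 4 and x = 0 → (0, 2)

Evaluating z = -9x + 4y at each vertex:
  (0, 0): z = 0
  (4, 0): z = -36
  (0, 2): z = 8

The minimum is at (4, 0) with z = -36.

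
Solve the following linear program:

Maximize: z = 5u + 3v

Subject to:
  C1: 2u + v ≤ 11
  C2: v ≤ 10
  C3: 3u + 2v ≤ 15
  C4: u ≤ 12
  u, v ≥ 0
Each vertex is the intersection of two constraint boundaries that also satisfies all remaining constraints:
  u = 0 and v = 0 → (0, 0)
  3u + 2v = 15 and v = 0 → (5, 0)
  3u + 2v = 15 and u = 0 → (0, 7.5)

Evaluating z = 5u + 3v at each vertex:
  (0, 0): z = 0
  (5, 0): z = 25
  (0, 7.5): z = 22.5

The maximum is at (5, 0) with z = 25.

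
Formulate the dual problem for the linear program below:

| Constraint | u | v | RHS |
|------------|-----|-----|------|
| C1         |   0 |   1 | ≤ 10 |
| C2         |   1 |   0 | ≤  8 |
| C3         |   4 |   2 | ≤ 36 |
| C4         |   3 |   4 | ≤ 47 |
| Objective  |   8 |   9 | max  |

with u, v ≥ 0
Minimize: z = 10y1 + 8y2 + 36y3 + 47y4

Subject to:
  C1: -y2 - 4y3 - 3y4 ≤ -8
  C2: -y1 - 2y3 - 4y4 ≤ -9
  y1, y2, y3, y4 ≥ 0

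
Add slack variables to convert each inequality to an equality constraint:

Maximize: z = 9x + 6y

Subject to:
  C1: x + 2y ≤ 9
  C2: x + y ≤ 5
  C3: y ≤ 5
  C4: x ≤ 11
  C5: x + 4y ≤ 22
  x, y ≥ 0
max z = 9x + 6y

s.t.
  x + 2y + s1 = 9
  x + y + s2 = 5
  y + s3 = 5
  x + s4 = 11
  x + 4y + s5 = 22
  x, y, s1, s2, s3, s4, s5 ≥ 0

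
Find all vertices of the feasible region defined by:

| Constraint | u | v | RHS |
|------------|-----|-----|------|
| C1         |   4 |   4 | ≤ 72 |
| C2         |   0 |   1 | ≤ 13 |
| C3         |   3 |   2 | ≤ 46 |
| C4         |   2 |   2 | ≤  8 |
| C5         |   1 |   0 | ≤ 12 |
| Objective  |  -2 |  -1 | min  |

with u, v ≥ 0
Each vertex is the intersection of two constraint boundaries that also satisfies all remaining constraints:
  u = 0 and v = 0 → (0, 0)
  2u + 2v = 8 and v = 0 → (4, 0)
  2u + 2v = 8 and u = 0 → (0, 4)

Vertices: (0, 0), (4, 0), (0, 4)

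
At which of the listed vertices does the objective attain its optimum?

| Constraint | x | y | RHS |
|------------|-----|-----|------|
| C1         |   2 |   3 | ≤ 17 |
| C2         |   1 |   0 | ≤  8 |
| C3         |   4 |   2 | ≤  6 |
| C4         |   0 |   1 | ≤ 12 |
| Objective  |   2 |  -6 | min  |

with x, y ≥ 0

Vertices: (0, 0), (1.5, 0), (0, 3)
(0, 3) with z = -18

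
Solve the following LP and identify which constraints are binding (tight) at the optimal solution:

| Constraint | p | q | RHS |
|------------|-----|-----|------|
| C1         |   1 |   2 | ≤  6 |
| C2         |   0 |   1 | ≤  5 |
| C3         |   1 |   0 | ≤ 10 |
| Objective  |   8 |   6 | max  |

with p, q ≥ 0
Optimal: p = 6, q = 0
Binding: C1, q ≥ 0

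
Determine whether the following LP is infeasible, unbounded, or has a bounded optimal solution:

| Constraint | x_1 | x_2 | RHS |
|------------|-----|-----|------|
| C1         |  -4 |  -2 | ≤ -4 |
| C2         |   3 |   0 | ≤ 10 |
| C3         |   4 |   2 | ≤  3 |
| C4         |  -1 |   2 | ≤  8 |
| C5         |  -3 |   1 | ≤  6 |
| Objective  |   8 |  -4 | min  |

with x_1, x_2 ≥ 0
C3 requires 4x_1 + 2x_2 ≤ 3, while C1 (-4x_1 - 2x_2 ≤ -4) is equivalent to 4x_1 + 2x_2 ≥ 4. Together they would need 4 ≤ 4x_1 + 2x_2 ≤ 3, which is impossible since 4 > 3. No point satisfies all constraints.

Infeasible: no point satisfies all constraints simultaneously.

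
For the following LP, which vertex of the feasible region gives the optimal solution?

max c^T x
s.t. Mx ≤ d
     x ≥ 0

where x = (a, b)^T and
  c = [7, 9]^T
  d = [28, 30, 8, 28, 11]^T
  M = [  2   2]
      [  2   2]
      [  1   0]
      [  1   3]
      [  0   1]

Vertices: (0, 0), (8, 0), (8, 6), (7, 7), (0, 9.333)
Evaluating z = 7a + 9b at each vertex:
  (0, 0): z = 0
  (8, 0): z = 56
  (8, 6): z = 110
  (7, 7): z = 112
  (0, 9.333): z = 84

The largest value is z = 112, attained at (7, 7).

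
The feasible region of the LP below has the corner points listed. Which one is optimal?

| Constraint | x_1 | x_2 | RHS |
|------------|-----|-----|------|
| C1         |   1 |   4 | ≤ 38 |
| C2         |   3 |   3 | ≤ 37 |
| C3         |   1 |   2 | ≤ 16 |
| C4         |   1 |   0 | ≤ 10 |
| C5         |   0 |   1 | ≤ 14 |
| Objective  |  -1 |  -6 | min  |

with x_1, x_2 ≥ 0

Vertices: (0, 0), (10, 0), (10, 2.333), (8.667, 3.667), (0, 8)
Evaluating z = -x_1 - 6x_2 at each vertex:
  (0, 0): z = 0
  (10, 0): z = -10
  (10, 2.333): z = -24
  (8.667, 3.667): z = -30.67
  (0, 8): z = -48

The smallest value is z = -48, attained at (0, 8).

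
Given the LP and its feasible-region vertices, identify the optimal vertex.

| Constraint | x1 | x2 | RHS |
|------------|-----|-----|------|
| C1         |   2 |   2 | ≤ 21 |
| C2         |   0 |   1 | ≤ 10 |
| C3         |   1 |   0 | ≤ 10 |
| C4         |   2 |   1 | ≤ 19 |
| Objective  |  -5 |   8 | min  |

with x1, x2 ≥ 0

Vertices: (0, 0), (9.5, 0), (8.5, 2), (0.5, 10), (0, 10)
(9.5, 0) with z = -47.5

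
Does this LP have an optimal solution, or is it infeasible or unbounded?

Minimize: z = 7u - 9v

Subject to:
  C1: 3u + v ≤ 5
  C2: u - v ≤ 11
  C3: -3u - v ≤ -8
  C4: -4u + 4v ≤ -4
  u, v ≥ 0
C1 requires 3u + v ≤ 5, while C3 (-3u - v ≤ -8) is equivalent to 3u + v ≥ 8. Together they would need 8 ≤ 3u + v ≤ 5, which is impossible since 8 > 5. No point satisfies all constraints.

Infeasible — the constraint set is empty.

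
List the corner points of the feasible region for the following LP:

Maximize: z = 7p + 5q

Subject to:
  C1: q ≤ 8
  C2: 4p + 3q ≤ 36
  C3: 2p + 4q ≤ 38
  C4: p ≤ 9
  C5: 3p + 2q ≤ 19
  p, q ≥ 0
Each vertex is the intersection of two constraint boundaries that also satisfies all remaining constraints:
  p = 0 and q = 0 → (0, 0)
  3p + 2q = 19 and q = 0 → (6.333, 0)
  q = 8 and 3p + 2q = 19 → (1, 8)
  q = 8 and p = 0 → (0, 8)

Vertices: (0, 0), (6.333, 0), (1, 8), (0, 8)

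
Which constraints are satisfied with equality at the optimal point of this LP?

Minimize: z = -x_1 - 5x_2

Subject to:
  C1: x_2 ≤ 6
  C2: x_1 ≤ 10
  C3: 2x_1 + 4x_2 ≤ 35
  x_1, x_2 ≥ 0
Optimal: x_1 = 5.5, x_2 = 6
Binding: C1, C3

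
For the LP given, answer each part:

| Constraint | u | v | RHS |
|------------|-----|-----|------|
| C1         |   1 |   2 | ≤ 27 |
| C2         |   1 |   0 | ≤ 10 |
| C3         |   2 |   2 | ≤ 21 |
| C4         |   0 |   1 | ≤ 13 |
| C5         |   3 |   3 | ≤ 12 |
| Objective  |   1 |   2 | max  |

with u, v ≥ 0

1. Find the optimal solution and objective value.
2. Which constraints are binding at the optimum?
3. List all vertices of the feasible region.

1. u = 0, v = 4, z = 8
2. C5, u ≥ 0
3. (0, 0), (4, 0), (0, 4)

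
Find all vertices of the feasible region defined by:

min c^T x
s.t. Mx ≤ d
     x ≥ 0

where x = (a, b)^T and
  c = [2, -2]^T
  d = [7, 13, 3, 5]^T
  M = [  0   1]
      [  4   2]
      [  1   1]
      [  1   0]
Each vertex is the intersection of two constraint boundaries that also satisfies all remaining constraints:
  a = 0 and b = 0 → (0, 0)
  a + b = 3 and b = 0 → (3, 0)
  a + b = 3 and a = 0 → (0, 3)

Vertices: (0, 0), (3, 0), (0, 3)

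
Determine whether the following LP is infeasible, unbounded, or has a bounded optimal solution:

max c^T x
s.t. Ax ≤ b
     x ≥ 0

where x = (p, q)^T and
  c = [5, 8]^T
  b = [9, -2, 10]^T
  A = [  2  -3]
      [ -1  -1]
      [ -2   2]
Feasible point: (0, 2) satisfies every constraint, so the LP is feasible.
Direction d = (1, 1): for each constraint row a, a·d ≤ 0 —
  (2)(1) + (-3)(1) = -1 ≤ 0
  (-1)(1) + (-1)(1) = -2 ≤ 0
  (-2)(1) + (2)(1) = 0 ≤ 0
and d ≥ 0, so (0, 2) + t·d stays feasible for every t ≥ 0. Along this ray z = 5p + 8q changes by 13 per unit t, so z → +∞.

The LP is unbounded; z can be made arbitrarily large.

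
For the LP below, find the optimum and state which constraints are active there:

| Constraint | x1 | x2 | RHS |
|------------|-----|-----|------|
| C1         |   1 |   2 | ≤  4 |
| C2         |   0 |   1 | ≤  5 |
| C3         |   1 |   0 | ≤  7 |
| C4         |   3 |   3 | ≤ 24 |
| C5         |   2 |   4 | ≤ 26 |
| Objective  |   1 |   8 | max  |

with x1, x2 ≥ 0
Optimal: x1 = 0, x2 = 2
Binding: C1, x1 ≥ 0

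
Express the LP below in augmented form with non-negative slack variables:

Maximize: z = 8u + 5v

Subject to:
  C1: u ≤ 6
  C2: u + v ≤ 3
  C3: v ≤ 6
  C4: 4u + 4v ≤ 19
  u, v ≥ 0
max z = 8u + 5v

s.t.
  u + s1 = 6
  u + v + s2 = 3
  v + s3 = 6
  4u + 4v + s4 = 19
  u, v, s1, s2, s3, s4 ≥ 0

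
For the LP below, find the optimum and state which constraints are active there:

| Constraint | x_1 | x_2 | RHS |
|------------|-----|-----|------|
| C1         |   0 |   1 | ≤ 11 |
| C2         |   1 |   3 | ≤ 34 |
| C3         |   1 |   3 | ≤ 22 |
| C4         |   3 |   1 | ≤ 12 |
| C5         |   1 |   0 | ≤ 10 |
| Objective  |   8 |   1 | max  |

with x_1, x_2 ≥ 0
Optimal: x_1 = 4, x_2 = 0
Slack at optimum:
  C1: slack = 11
  C2: slack = 30
  C3: slack = 18
  C4: slack = 0 (binding)
  C5: slack = 6
  x_1 ≥ 0: x_1 = 4
  x_2 ≥ 0: x_2 = 0 (binding)
Binding constraints: C4, x_2 ≥ 0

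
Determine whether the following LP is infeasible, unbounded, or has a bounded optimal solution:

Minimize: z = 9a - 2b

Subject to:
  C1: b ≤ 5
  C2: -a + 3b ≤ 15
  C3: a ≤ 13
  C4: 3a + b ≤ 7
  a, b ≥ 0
The point (0, 5) satisfies every constraint, so the LP is feasible; the constraints give a ≤ 13 and b ≤ 5, which with a, b ≥ 0 keep the feasible region inside a bounded box. A feasible, bounded LP attains a finite optimum at a vertex.

Evaluating z = 9a - 2b at each vertex:
  (0, 0): z = 0
  (2.333, 0): z = 21
  (0.6667, 5): z = -4
  (0, 5): z = -10

Feasible with finite optimum z* = -10 at (0, 5).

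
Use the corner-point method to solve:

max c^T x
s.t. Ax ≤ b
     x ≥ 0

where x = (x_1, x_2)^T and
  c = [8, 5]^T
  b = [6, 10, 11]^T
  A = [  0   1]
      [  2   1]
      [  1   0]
Each vertex is the intersection of two constraint boundaries that also satisfies all remaining constraints:
  x_1 = 0 and x_2 = 0 → (0, 0)
  2x_1 + x_2 = 10 and x_2 = 0 → (5, 0)
  x_2 = 6 and 2x_1 + x_2 = 10 → (2, 6)
  x_2 = 6 and x_1 = 0 → (0, 6)

Evaluating z = 8x_1 + 5x_2 at each vertex:
  (0, 0): z = 0
  (5, 0): z = 40
  (2, 6): z = 46
  (0, 6): z = 30

The maximum is at (2, 6) with z = 46.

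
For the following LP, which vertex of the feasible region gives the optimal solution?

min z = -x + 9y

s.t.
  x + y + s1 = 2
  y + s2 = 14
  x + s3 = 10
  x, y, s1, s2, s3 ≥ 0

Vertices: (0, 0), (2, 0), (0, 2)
Evaluating z = -x + 9y at each vertex:
  (0, 0): z = 0
  (2, 0): z = -2
  (0, 2): z = 18

The smallest value is z = -2, attained at (2, 0).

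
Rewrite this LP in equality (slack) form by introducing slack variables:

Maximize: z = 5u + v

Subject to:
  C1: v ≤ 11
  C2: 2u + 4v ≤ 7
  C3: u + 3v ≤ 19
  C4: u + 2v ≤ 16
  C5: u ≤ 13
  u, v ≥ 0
max z = 5u + v

s.t.
  v + s1 = 11
  2u + 4v + s2 = 7
  u + 3v + s3 = 19
  u + 2v + s4 = 16
  u + s5 = 13
  u, v, s1, s2, s3, s4, s5 ≥ 0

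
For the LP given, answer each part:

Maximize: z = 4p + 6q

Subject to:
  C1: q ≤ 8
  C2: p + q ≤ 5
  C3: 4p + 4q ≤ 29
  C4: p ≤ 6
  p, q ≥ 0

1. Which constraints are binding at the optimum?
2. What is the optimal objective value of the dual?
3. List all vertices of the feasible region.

1. C2, p ≥ 0
2. 30 (by strong duality, equal to the primal optimum)
3. (0, 0), (5, 0), (0, 5)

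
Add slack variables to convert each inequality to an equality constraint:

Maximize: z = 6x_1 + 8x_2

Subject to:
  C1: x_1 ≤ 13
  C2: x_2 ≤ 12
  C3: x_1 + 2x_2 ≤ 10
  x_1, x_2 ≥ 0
max z = 6x_1 + 8x_2

s.t.
  x_1 + s1 = 13
  x_2 + s2 = 12
  x_1 + 2x_2 + s3 = 10
  x_1, x_2, s1, s2, s3 ≥ 0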